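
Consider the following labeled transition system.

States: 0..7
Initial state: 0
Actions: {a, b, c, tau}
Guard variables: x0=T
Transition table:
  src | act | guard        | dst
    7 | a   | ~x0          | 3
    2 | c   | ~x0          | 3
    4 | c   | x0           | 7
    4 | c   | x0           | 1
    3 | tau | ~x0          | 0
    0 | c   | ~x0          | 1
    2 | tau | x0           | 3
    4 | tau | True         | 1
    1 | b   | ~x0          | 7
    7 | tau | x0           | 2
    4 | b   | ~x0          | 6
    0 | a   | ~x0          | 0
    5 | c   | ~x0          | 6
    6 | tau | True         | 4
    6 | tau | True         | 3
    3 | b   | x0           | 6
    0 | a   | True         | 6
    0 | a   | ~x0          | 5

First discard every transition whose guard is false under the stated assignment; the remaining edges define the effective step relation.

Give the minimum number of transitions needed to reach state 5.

Answer: UNREACHABLE

Trace:
Layered search for 5:
  L0 = {0}
  L1 = {6}
  L2 = {3,4}
  L3 = {1,7}
  L4 = {2}
5 never appears.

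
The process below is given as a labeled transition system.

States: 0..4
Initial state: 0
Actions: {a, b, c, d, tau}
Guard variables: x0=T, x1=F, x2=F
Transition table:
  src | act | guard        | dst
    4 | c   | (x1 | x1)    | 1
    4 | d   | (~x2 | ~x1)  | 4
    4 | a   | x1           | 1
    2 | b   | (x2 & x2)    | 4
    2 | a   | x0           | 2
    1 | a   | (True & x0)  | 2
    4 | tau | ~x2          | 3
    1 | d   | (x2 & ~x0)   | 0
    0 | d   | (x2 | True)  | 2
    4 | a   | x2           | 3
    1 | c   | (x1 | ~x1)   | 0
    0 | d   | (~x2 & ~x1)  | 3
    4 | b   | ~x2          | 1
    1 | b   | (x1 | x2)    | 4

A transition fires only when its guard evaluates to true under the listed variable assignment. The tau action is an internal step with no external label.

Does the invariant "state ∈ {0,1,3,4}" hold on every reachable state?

Answer: INVARIANT VIOLATED at state 2

Trace:
Safe = {0,1,3,4}
Reachable = {0,2,3}
  0: ✓
  2: VIOLATES
  3: ✓
witness against invariant: d → 2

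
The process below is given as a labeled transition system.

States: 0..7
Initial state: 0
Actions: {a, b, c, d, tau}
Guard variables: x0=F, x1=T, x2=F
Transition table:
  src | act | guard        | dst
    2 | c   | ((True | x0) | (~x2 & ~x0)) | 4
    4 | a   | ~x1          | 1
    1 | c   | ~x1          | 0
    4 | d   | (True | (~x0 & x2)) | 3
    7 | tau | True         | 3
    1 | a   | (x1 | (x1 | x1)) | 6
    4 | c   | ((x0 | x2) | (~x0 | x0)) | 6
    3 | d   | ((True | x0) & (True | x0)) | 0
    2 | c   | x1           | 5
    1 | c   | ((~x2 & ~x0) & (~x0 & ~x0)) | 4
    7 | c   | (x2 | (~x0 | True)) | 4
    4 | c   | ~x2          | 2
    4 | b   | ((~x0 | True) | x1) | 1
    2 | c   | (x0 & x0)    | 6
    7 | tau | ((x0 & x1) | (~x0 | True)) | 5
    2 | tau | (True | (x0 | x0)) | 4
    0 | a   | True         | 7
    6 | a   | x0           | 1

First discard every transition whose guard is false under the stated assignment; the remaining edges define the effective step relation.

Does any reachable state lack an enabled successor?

R = {0,1,2,3,4,5,6,7}
  0: a→7  [deg 1]
  1: a→6  c→4  [deg 2]
  2: c→4  c→5  tau→4  [deg 3]
  3: d→0  [deg 1]
  4: b→1  c→2  c→6  d→3  [deg 4]
  5: ∅  [no exit]
  6: ∅  [no exit]
  7: c→4  tau→3  tau→5  [deg 3]
witness 5: a·tau

Answer: DEADLOCK at state 5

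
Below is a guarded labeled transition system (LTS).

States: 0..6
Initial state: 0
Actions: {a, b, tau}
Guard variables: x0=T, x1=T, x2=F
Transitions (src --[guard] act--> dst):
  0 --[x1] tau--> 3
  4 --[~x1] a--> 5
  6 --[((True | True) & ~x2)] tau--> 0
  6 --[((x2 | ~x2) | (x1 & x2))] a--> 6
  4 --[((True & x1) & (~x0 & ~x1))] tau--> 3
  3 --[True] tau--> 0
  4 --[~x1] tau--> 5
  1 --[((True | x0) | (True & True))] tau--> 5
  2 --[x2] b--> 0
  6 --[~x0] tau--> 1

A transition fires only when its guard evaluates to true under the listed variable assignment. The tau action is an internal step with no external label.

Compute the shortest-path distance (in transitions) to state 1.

Answer: UNREACHABLE

Trace:
Breadth-first toward 1:
  Layer 0: {0}
  Layer 1: {3}
1 never appears.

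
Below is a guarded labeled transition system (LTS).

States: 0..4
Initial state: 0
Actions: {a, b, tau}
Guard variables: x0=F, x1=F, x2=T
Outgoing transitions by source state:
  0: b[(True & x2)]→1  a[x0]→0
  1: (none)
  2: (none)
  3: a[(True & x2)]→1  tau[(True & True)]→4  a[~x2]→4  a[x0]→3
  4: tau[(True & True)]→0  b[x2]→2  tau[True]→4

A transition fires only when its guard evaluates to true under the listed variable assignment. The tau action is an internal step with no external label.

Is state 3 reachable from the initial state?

Answer: UNREACHABLE

Trace:
After dropping false guards: 6 live edges.
depth 0: {0}
depth 1: {1}  total {0,1}
Reachable = {0,1}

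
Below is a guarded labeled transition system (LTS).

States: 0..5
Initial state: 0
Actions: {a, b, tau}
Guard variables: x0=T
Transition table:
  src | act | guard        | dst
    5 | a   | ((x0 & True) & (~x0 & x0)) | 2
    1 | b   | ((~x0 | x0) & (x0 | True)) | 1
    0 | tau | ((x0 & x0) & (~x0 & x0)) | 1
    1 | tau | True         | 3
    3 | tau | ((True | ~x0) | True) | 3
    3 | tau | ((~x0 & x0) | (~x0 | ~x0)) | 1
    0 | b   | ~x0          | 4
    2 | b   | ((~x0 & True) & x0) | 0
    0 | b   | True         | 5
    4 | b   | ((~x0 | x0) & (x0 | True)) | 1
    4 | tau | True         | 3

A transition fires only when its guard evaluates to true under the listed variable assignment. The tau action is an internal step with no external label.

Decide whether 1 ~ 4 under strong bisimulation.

Answer: BISIMILAR

Analysis:
Bisimulation quotient by refinement:
  P[0] = {{0,1,2,3,4,5}}
  P[1] = {{0},{1,4},{2,5},{3}}
stable after 2 split(s): 4 block(s)
class of 1: {1,4}; class of 4: {1,4}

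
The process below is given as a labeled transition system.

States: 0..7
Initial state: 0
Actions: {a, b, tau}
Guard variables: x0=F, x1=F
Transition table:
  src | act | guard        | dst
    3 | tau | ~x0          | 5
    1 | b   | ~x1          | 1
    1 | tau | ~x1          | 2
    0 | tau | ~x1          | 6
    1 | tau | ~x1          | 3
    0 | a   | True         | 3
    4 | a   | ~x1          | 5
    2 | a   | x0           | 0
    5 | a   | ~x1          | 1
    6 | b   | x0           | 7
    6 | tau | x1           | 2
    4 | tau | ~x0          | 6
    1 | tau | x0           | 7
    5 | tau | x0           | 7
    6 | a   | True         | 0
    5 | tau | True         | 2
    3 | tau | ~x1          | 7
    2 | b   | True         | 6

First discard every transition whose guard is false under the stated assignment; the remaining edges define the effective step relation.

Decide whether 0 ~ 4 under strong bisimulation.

Compute ~ classes (split until stable):
  P[0] = {{0,1,2,3,4,5,6,7}}
  P[1] = {{0,4,5},{1},{2},{3},{6},{7}}
  P[2] = {{0},{1},{2},{3},{4},{5},{6},{7}}
stable after 3 split(s): 8 block(s)
[0]={0}  [4]={4}

Answer: NOT BISIMILAR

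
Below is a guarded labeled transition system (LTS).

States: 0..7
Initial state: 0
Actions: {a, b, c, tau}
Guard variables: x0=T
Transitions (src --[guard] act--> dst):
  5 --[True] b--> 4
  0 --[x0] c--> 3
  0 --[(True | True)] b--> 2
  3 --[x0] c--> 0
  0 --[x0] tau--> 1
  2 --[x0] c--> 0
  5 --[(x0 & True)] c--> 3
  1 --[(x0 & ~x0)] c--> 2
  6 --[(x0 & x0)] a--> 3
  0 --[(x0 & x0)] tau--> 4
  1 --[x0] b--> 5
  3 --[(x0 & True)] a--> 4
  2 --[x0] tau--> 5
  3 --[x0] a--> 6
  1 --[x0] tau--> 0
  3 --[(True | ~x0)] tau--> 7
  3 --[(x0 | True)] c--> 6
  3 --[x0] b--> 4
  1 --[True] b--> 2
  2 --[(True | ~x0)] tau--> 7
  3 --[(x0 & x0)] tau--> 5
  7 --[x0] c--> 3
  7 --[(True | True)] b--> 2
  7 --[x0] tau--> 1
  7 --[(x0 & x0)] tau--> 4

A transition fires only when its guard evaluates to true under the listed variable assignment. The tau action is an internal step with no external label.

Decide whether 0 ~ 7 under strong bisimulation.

Answer: BISIMILAR

Working:
Bisimulation quotient by refinement:
  π0 = {{0,1,2,3,4,5,6,7}}
  π1 = {{0,7},{1},{2},{3},{4},{5},{6}}
stable after 2 split(s): 7 block(s)
[0]={0,7}  [7]={0,7}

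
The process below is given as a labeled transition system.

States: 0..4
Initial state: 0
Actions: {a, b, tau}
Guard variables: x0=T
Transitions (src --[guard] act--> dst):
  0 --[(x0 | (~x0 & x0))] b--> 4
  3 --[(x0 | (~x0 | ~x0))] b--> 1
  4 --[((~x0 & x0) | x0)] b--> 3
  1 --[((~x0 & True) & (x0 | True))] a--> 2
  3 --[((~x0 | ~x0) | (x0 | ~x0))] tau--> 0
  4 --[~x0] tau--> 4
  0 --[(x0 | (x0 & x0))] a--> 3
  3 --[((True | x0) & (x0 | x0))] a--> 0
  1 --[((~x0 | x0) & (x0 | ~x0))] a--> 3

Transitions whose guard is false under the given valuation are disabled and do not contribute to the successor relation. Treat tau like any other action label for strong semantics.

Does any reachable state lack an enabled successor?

R = {0,1,3,4}
  0: a→3  b→4  [2 out]
  1: a→3  [1 out]
  3: a→0  b→1  tau→0  [3 out]
  4: b→3  [1 out]

Answer: DEADLOCK-FREE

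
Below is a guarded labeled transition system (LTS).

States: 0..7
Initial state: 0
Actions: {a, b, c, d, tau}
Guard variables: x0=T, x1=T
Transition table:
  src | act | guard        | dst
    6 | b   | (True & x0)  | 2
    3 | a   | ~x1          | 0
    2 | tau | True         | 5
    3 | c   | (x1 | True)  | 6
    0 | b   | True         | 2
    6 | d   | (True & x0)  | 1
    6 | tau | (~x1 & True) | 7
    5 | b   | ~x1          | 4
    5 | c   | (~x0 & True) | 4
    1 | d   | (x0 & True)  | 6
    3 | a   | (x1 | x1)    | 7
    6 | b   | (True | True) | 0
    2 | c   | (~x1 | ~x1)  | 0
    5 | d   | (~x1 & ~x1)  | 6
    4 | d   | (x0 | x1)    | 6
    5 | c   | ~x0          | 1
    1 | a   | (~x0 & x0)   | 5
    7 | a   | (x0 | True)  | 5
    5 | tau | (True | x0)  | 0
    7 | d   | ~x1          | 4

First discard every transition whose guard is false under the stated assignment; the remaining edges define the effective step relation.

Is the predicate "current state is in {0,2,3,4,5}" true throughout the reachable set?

Inv-set: {0,2,3,4,5}
Reachable = {0,2,5}
  0: ok
  2: ok
  5: ok

Answer: INVARIANT HOLDS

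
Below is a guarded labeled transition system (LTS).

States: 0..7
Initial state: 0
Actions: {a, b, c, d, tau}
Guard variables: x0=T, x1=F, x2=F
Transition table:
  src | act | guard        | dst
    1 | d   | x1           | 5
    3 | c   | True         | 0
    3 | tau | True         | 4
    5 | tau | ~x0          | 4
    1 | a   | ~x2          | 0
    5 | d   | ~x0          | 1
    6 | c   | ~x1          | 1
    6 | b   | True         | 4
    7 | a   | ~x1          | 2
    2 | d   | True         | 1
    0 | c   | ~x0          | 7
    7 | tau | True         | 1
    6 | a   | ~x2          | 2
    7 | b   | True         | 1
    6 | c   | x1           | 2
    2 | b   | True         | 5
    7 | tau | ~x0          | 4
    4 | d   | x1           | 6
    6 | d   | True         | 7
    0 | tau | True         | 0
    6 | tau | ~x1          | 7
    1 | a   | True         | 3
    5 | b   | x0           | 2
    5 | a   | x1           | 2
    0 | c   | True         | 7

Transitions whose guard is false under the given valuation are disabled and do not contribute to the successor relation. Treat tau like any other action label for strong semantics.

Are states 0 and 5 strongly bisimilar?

Answer: NOT BISIMILAR

Analysis:
Compute ~ classes (split until stable):
  P[0] = {{0,1,2,3,4,5,6,7}}
  P[1] = {{0,3},{1},{2},{4},{5},{6},{7}}
  P[2] = {{0},{1},{2},{3},{4},{5},{6},{7}}
stable after 3 split(s): 8 block(s)
0∈{0}, 5∈{5}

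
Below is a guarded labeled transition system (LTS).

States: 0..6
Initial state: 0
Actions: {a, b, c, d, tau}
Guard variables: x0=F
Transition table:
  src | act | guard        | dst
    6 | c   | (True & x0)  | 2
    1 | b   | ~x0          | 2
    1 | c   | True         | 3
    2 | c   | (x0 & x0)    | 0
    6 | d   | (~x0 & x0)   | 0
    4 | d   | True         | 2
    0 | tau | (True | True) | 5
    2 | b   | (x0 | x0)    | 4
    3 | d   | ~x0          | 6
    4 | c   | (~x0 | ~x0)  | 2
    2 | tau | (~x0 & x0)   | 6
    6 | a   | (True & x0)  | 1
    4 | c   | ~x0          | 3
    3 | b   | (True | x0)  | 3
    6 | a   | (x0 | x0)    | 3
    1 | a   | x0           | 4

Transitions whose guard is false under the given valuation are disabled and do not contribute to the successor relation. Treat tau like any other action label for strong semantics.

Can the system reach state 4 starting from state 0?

8 transition(s) survive guard evaluation.
Layer 0: {0}
Layer 1: {5}  total {0,5}
Reach set: {0,5}

Answer: UNREACHABLE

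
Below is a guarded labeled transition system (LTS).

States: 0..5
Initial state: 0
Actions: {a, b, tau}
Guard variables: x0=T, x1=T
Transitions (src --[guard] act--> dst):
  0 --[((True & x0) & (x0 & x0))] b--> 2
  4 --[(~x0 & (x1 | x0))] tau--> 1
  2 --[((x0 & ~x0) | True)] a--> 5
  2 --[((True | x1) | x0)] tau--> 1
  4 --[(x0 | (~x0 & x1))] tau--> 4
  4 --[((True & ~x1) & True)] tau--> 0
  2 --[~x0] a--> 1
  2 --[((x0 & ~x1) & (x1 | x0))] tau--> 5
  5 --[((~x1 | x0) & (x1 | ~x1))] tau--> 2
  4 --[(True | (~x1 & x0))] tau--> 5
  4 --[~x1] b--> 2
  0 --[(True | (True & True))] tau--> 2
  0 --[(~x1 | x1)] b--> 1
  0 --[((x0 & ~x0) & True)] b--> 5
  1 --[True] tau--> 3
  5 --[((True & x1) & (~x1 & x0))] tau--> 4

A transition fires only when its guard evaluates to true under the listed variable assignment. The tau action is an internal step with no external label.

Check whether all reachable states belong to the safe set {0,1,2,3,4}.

Answer: INVARIANT VIOLATED at state 5

Analysis:
Allowed set {0,1,2,3,4}
Reachable = {0,1,2,3,5}
  0: ok
  1: ok
  2: ok
  3: ok
  5: VIOLATES
witness against invariant: b·a → 5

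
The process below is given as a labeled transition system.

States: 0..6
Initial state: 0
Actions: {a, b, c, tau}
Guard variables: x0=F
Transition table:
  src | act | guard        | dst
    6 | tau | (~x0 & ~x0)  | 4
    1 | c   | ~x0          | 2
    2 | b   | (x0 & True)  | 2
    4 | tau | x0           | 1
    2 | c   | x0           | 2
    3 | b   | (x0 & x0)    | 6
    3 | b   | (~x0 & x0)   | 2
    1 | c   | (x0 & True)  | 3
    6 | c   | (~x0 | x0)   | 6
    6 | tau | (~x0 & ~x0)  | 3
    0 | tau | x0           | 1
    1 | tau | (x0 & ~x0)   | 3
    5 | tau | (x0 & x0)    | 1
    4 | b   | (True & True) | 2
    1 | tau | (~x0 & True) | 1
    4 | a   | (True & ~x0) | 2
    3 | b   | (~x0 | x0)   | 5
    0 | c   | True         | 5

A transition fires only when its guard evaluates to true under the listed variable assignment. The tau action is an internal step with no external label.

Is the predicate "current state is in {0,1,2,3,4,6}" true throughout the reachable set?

Answer: INVARIANT VIOLATED at state 5

Trace:
Inv-set: {0,1,2,3,4,6}
Reach set: {0,5}
  0: ok
  5: ✗ unsafe
counterexample path to 5: c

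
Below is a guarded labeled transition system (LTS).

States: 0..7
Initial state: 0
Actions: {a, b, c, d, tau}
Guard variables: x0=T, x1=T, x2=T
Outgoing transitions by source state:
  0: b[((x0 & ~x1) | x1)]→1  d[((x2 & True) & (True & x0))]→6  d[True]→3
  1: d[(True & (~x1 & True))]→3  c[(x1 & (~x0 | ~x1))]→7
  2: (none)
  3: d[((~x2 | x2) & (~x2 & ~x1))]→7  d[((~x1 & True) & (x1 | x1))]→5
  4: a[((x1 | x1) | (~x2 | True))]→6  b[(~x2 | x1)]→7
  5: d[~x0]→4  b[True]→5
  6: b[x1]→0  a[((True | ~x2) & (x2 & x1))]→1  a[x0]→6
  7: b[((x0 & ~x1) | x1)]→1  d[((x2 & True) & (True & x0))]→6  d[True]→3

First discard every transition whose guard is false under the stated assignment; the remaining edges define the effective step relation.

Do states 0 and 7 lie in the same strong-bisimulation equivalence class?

Answer: BISIMILAR

Analysis:
Bisimulation quotient by refinement:
  π0 = {{0,1,2,3,4,5,6,7}}
  π1 = {{0,7},{1,2,3},{4,6},{5}}
  π2 = {{0,7},{1,2,3},{4},{5},{6}}
stable after 3 split(s): 5 block(s)
0∈{0,7}, 7∈{0,7}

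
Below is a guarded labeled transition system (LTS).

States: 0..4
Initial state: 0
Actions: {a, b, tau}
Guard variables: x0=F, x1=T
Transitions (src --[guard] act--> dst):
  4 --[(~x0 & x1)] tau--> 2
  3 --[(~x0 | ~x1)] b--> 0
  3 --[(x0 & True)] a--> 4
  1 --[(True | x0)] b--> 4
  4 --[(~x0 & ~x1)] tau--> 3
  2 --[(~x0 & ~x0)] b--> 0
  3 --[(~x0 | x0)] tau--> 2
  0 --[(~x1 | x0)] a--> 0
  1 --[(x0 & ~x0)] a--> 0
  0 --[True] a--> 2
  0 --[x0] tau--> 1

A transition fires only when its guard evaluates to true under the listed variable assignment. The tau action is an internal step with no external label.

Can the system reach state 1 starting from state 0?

Guard filter leaves 6 enabled edge(s).
depth 0: {0}
depth 1: {2}  cumulative {0,2}
R = {0,2}

Answer: UNREACHABLE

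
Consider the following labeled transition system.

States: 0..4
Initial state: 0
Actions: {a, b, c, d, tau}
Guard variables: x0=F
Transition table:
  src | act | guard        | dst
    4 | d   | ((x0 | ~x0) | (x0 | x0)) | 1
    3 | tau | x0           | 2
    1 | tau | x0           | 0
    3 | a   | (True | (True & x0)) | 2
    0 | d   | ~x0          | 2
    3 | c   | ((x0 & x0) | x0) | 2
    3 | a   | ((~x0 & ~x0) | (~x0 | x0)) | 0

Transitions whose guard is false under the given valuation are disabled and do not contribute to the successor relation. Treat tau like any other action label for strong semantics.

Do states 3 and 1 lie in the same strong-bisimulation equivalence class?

Answer: NOT BISIMILAR

Working:
Refine partition for ~:
  round 0: {{0,1,2,3,4}}
  round 1: {{0,4},{1,2},{3}}
Fixed point at round 2; 3 class(es).
class of 3: {3}; class of 1: {1,2}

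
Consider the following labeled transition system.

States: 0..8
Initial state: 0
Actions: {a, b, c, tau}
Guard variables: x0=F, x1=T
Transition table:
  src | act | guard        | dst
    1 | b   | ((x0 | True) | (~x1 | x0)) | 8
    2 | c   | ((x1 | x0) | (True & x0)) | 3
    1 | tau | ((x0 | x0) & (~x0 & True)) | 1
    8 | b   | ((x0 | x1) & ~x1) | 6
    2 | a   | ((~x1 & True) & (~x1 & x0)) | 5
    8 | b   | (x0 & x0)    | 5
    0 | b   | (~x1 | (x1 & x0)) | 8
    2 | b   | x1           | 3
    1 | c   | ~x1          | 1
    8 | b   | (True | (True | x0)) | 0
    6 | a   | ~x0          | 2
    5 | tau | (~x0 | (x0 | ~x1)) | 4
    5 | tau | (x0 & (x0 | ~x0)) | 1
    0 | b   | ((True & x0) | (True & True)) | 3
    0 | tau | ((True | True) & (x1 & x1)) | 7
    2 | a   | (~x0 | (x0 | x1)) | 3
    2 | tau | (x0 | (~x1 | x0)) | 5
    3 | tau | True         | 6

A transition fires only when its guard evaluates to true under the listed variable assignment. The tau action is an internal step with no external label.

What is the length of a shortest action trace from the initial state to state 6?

Answer: 2

Analysis:
Layered search for 6:
  L0 = {0}
  L1 = {3,7}
  L2 = {6}
first hit 6 at d=2 via b·tau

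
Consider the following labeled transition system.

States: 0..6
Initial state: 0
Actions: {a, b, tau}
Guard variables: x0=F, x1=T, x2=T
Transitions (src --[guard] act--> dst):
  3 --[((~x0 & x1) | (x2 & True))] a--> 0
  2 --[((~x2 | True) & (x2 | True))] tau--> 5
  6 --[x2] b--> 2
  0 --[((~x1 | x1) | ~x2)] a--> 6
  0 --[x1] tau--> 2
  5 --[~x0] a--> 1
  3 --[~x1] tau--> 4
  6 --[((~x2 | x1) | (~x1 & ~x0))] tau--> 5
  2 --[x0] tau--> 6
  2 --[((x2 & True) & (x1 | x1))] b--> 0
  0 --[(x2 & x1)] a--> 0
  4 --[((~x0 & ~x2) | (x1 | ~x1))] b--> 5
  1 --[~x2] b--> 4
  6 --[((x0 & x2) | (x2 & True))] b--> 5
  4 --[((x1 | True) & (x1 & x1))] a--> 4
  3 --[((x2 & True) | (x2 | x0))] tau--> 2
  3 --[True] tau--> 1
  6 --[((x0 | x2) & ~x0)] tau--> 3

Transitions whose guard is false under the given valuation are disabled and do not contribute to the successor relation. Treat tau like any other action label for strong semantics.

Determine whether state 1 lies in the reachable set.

Guard filter leaves 15 enabled edge(s).
Layer 0: {0}
Layer 1: {2,6}  cumulative {0,2,6}
Layer 2: {3,5}  cumulative {0,2,3,5,6}
Layer 3: {1}  cumulative {0,1,2,3,5,6}
Reach set: {0,1,2,3,5,6}
Path to 1: a·b·a

Answer: REACHABLE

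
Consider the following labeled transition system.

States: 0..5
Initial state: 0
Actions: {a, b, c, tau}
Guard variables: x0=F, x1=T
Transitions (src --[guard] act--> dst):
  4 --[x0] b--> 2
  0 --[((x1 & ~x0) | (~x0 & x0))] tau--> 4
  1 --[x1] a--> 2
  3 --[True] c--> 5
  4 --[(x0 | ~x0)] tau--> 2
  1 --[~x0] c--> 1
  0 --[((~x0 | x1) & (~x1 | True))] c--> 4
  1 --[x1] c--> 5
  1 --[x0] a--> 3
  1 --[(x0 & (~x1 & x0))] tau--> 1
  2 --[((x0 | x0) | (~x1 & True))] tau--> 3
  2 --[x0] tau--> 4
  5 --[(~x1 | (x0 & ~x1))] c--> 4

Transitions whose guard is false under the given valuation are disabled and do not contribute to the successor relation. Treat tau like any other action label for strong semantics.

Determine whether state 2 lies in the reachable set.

Answer: REACHABLE

Analysis:
After dropping false guards: 7 live edges.
L0 = {0}
L1 = {4}  now seen {0,4}
L2 = {2}  now seen {0,2,4}
Reachable = {0,2,4}
witness 2: tau·tau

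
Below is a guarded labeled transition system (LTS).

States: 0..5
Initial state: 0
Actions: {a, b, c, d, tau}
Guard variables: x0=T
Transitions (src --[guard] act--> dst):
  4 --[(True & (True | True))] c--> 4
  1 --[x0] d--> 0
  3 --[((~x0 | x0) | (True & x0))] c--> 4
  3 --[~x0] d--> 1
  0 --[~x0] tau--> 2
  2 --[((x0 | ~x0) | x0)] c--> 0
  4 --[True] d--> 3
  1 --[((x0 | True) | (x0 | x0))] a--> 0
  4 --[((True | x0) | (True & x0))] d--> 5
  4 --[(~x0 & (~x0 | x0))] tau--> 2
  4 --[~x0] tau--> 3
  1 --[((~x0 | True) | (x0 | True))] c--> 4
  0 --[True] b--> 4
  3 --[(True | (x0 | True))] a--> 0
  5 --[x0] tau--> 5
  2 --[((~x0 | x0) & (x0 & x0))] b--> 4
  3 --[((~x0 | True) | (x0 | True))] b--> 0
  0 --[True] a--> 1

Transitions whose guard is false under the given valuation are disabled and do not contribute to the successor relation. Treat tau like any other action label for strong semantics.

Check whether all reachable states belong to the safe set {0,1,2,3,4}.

Inv-set: {0,1,2,3,4}
Reachable = {0,1,3,4,5}
  0: ok
  1: ok
  3: ok
  4: ok
  5: ✗ unsafe
counterexample path to 5: b·d

Answer: INVARIANT VIOLATED at state 5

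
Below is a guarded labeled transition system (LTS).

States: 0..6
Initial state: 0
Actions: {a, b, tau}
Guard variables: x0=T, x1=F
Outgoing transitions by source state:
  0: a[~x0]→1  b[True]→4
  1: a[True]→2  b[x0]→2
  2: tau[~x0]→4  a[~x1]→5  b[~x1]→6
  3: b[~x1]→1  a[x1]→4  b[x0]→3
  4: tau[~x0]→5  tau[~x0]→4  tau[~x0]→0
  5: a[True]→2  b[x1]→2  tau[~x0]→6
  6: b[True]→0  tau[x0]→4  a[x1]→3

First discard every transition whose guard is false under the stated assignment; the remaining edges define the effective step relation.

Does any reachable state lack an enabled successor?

Answer: DEADLOCK at state 4

Working:
Reachable = {0,4}
  0: b→4  [deg 1]
  4: ∅  [STUCK]
witness 4: b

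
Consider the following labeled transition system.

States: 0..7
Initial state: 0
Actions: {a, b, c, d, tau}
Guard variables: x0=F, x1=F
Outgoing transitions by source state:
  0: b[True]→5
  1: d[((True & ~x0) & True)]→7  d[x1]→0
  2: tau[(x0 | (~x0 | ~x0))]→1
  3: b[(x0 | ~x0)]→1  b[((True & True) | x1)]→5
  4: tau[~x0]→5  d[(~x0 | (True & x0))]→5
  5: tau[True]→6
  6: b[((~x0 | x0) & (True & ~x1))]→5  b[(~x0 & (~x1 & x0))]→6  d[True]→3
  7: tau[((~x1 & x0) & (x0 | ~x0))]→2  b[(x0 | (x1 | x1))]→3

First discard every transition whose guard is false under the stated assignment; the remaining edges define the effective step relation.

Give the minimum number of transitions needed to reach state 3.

Layered search for 3:
  depth 0: {0}
  depth 1: {5}
  depth 2: {6}
  depth 3: {3}
depth(3)=3, e.g. b·tau·d

Answer: 3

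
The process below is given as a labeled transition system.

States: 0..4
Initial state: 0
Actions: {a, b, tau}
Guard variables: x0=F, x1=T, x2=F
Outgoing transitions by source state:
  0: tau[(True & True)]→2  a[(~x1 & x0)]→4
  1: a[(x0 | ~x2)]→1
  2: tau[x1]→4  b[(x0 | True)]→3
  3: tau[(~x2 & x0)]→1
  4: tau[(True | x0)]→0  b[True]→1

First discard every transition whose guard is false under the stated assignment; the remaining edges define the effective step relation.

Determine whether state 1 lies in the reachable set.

Answer: REACHABLE

Working:
Guard filter leaves 6 enabled edge(s).
L0 = {0}
L1 = {2}  total {0,2}
L2 = {3,4}  total {0,2,3,4}
L3 = {1}  total {0,1,2,3,4}
R = {0,1,2,3,4}
Path to 1: tau·tau·b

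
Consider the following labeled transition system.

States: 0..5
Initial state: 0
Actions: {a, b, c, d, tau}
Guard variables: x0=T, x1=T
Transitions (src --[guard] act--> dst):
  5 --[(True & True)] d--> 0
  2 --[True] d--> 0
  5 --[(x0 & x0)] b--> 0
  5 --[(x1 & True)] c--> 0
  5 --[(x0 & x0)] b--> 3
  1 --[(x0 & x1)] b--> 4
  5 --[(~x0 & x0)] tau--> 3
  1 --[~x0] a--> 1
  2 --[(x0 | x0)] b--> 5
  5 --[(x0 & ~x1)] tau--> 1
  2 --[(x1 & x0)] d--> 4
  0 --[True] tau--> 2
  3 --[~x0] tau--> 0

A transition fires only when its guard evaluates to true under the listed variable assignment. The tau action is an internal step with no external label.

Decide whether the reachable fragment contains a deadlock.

Answer: DEADLOCK at state 3

Analysis:
R = {0,2,3,4,5}
  0: tau→2  [deg 1]
  2: b→5  d→0  d→4  [deg 3]
  3: ∅  [STUCK]
  4: ∅  [STUCK]
  5: b→0  b→3  c→0  d→0  [deg 4]
witness 3: tau·b·b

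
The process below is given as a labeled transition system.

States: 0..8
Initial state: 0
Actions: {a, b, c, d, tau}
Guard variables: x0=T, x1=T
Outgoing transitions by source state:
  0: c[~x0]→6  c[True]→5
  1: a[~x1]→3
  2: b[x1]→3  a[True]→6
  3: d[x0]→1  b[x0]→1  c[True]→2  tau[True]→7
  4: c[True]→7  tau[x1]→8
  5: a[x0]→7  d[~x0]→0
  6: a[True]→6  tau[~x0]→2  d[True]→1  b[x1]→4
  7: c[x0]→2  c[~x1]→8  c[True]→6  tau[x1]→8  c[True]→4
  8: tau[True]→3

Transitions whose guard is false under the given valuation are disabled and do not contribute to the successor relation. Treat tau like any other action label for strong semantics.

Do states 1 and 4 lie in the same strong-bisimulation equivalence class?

Compute ~ classes (split until stable):
  P[0] = {{0,1,2,3,4,5,6,7,8}}
  P[1] = {{0},{1},{2},{3},{4,7},{5},{6},{8}}
  P[2] = {{0},{1},{2},{3},{4},{5},{6},{7},{8}}
9 equivalence class(es) (converged in 3)
class of 1: {1}; class of 4: {4}

Answer: NOT BISIMILAR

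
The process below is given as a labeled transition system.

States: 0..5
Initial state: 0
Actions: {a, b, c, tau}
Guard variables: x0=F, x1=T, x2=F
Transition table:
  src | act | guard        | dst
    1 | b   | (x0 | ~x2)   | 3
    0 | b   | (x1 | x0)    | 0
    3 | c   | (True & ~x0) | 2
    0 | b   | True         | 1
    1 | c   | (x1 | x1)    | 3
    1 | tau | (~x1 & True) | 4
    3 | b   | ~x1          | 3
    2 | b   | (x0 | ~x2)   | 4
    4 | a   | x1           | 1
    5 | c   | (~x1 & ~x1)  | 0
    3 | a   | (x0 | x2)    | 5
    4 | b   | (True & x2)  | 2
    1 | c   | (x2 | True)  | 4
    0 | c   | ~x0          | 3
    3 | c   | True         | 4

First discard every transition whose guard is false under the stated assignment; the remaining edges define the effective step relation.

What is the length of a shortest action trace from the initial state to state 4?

Answer: 2

Working:
Layered search for 4:
  Layer 0: {0}
  Layer 1: {1,3}
  Layer 2: {2,4}
first hit 4 at d=2 via b·c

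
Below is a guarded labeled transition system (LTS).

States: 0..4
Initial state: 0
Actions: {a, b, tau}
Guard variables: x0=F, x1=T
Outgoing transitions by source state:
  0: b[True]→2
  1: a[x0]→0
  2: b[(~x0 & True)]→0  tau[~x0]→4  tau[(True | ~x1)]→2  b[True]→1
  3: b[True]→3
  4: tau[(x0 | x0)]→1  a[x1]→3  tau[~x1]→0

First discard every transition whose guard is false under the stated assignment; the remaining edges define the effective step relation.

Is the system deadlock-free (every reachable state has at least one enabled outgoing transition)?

Reach set: {0,1,2,3,4}
  0: b→2  [deg 1]
  1: ∅  [no exit]
  2: b→0  b→1  tau→2  tau→4  [deg 4]
  3: b→3  [deg 1]
  4: a→3  [deg 1]
trace reaching 1: b·b

Answer: DEADLOCK at state 1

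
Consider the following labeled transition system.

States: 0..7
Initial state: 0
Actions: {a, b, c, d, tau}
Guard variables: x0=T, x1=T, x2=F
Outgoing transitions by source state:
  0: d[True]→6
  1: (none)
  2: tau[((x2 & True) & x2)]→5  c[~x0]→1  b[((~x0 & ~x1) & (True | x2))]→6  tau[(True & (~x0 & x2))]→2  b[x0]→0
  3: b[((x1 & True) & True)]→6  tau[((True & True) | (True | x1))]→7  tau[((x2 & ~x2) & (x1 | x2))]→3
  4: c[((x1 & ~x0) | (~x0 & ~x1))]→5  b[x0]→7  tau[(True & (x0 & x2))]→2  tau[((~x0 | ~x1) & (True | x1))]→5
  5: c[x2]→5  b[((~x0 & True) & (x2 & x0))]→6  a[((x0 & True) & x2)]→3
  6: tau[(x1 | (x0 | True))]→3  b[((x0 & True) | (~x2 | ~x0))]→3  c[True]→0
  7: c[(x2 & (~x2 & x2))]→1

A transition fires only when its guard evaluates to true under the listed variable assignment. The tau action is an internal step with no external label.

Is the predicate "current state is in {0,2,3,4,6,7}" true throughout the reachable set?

Inv-set: {0,2,3,4,6,7}
Reach set: {0,3,6,7}
  0: ok
  3: ok
  6: ok
  7: ok

Answer: INVARIANT HOLDS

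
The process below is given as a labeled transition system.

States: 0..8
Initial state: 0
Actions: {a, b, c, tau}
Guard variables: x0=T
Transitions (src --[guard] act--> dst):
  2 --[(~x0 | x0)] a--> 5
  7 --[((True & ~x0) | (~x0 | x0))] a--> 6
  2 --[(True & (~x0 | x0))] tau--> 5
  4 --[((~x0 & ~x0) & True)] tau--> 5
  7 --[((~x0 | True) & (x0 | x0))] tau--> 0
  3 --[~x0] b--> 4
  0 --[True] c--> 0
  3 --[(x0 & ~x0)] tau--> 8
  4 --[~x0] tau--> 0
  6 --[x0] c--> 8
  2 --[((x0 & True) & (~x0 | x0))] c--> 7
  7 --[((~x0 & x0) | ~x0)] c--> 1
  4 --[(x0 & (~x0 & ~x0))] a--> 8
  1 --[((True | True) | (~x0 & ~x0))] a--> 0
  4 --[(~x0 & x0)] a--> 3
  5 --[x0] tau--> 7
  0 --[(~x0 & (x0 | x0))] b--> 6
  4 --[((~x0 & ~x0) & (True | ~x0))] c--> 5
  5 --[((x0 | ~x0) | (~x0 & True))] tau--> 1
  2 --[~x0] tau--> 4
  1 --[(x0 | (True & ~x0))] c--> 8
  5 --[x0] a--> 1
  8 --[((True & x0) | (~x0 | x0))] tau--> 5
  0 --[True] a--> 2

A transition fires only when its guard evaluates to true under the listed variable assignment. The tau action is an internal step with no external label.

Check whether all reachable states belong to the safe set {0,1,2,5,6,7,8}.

Answer: INVARIANT HOLDS

Analysis:
Allowed set {0,1,2,5,6,7,8}
Reachable = {0,1,2,5,6,7,8}
  0: ok
  1: ok
  2: ok
  5: ok
  6: ok
  7: ok
  8: ok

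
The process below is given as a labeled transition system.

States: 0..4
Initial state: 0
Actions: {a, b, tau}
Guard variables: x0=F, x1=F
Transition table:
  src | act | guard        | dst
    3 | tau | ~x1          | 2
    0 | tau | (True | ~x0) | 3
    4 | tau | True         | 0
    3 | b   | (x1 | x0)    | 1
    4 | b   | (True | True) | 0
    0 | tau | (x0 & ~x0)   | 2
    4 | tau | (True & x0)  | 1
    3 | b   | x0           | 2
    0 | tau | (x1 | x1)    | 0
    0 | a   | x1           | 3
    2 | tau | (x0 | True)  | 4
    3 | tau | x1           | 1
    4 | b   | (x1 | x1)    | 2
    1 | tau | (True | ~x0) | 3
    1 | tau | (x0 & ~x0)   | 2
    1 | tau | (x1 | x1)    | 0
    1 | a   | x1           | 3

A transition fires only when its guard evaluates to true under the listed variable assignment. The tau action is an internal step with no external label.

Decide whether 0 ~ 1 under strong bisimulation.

Answer: BISIMILAR

Working:
Bisimulation quotient by refinement:
  P[0] = {{0,1,2,3,4}}
  P[1] = {{0,1,2,3},{4}}
  P[2] = {{0,1,3},{2},{4}}
  P[3] = {{0,1},{2},{3},{4}}
stable after 4 split(s): 4 block(s)
[0]={0,1}  [1]={0,1}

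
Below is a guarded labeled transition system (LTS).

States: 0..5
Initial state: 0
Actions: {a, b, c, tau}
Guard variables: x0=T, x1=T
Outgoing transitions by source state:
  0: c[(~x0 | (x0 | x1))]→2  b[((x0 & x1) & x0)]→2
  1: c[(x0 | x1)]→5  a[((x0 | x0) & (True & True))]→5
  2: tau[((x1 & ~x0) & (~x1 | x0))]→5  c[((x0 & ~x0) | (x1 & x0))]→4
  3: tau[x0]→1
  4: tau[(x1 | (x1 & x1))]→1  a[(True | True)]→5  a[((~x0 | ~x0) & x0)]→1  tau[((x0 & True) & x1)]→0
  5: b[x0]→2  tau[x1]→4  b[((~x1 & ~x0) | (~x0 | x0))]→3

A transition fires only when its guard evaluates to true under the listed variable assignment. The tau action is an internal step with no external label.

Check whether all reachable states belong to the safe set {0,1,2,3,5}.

Allowed set {0,1,2,3,5}
Reachable = {0,1,2,3,4,5}
  0: ok
  1: ok
  2: ok
  3: ok
  4: VIOLATES
  5: ok
counterexample path to 4: c·c

Answer: INVARIANT VIOLATED at state 4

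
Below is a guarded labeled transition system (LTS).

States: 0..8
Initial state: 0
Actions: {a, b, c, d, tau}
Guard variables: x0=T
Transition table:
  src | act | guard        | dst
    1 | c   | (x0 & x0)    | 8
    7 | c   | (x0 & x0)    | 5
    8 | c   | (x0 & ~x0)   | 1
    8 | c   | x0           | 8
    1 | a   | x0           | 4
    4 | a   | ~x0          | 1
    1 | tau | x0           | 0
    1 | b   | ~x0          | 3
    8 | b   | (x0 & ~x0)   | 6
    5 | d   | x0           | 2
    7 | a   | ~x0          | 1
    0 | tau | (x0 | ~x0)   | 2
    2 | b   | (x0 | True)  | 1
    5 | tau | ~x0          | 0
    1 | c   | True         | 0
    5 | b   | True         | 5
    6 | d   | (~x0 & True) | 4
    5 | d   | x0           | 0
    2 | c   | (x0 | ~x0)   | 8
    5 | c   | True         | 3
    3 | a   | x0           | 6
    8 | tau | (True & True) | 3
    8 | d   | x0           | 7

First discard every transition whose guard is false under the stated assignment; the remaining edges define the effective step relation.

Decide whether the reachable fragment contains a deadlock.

Reachable = {0,1,2,3,4,5,6,7,8}
  0: tau→2  [1 out]
  1: a→4  c→0  c→8  tau→0  [4 out]
  2: b→1  c→8  [2 out]
  3: a→6  [1 out]
  4: ∅  [STUCK]
  5: b→5  c→3  d→0  d→2  [4 out]
  6: ∅  [STUCK]
  7: c→5  [1 out]
  8: c→8  d→7  tau→3  [3 out]
Path to 4: tau·b·a

Answer: DEADLOCK at state 4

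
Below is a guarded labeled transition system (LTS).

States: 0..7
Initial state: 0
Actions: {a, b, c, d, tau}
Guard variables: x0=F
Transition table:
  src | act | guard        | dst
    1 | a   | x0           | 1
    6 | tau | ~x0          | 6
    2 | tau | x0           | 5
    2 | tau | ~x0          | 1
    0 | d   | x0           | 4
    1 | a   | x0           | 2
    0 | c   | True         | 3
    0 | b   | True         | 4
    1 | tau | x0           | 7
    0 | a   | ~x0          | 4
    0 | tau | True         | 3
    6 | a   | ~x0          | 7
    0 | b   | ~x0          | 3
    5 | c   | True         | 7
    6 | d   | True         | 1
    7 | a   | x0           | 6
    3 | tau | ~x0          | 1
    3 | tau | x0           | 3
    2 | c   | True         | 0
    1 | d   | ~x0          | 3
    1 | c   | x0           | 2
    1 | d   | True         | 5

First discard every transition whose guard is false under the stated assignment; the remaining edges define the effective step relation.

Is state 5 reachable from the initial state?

Answer: REACHABLE

Trace:
After dropping false guards: 14 live edges.
depth 0: {0}
depth 1: {3,4}  cumulative {0,3,4}
depth 2: {1}  cumulative {0,1,3,4}
depth 3: {5}  cumulative {0,1,3,4,5}
depth 4: {7}  cumulative {0,1,3,4,5,7}
Reach set: {0,1,3,4,5,7}
witness 5: c·tau·d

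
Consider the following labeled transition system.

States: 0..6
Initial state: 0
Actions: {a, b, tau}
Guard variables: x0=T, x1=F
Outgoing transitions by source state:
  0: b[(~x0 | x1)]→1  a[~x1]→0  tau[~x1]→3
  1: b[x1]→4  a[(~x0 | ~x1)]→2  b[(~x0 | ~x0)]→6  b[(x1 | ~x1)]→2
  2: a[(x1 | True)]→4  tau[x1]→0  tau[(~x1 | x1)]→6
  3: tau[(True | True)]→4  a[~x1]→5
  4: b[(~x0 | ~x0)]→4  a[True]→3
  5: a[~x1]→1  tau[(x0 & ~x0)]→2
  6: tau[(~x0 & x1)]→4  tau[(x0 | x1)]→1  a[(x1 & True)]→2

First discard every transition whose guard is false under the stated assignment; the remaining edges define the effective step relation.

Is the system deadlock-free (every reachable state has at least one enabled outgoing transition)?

R = {0,1,2,3,4,5,6}
  0: a→0  tau→3  [2 exit(s)]
  1: a→2  b→2  [2 exit(s)]
  2: a→4  tau→6  [2 exit(s)]
  3: a→5  tau→4  [2 exit(s)]
  4: a→3  [1 exit(s)]
  5: a→1  [1 exit(s)]
  6: tau→1  [1 exit(s)]

Answer: DEADLOCK-FREE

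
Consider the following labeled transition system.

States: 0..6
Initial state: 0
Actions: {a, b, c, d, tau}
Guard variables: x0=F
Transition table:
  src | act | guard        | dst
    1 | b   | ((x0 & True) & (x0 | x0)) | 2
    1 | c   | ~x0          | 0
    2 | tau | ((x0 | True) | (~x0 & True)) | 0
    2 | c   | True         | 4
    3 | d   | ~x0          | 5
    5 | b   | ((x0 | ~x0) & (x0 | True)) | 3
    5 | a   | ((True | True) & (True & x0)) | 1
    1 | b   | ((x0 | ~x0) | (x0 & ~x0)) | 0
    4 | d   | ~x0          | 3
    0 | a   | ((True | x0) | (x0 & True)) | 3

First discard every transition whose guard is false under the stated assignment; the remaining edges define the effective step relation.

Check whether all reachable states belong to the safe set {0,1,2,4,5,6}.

Answer: INVARIANT VIOLATED at state 3

Trace:
Allowed set {0,1,2,4,5,6}
R = {0,3,5}
  0: ✓
  3: outside
  5: ✓
counterexample path to 3: a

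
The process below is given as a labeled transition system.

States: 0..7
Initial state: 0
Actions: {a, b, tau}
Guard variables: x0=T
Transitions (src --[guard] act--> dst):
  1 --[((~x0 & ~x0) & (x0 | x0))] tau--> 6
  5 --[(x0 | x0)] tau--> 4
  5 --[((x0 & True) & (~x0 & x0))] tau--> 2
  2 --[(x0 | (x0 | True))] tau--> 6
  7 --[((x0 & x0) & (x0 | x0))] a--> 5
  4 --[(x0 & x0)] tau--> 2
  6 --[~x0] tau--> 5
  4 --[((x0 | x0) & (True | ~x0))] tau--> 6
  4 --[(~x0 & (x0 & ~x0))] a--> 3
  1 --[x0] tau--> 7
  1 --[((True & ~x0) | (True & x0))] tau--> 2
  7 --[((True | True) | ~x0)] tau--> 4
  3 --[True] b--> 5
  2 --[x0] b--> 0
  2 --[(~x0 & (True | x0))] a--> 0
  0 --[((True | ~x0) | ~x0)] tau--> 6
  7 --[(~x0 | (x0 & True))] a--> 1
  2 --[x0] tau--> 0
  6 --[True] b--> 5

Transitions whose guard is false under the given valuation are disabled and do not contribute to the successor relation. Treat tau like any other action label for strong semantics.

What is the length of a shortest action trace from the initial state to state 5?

Layered search for 5:
  Layer 0: {0}
  Layer 1: {6}
  Layer 2: {5}
depth(5)=2, e.g. tau·b

Answer: 2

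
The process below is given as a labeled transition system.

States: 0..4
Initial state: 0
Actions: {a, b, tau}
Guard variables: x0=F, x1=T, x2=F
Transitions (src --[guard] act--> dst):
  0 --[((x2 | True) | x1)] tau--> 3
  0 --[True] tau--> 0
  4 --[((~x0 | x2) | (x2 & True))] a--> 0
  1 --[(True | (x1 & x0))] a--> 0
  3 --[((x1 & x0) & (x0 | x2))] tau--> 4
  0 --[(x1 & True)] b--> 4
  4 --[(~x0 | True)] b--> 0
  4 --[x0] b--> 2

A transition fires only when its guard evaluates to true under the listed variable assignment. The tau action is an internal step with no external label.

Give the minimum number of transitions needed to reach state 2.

BFS to 2:
  depth 0: {0}
  depth 1: {3,4}
2 never appears.

Answer: UNREACHABLE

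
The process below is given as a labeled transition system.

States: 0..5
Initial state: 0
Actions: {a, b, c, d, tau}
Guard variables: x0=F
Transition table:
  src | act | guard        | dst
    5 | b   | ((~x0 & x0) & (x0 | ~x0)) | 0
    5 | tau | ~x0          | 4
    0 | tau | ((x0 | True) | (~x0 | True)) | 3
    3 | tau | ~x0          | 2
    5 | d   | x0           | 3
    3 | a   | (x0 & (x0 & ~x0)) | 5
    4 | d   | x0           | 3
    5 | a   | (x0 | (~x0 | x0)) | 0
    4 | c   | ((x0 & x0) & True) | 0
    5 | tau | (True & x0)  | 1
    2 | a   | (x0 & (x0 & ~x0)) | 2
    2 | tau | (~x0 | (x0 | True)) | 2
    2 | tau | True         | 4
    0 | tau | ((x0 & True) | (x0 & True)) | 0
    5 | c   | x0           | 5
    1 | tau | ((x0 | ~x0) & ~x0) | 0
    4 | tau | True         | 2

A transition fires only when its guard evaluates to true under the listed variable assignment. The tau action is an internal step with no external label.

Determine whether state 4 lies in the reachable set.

Answer: REACHABLE

Analysis:
Guard filter leaves 8 enabled edge(s).
Layer 0: {0}
Layer 1: {3}  cumulative {0,3}
Layer 2: {2}  cumulative {0,2,3}
Layer 3: {4}  cumulative {0,2,3,4}
R = {0,2,3,4}
witness 4: tau·tau·tau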